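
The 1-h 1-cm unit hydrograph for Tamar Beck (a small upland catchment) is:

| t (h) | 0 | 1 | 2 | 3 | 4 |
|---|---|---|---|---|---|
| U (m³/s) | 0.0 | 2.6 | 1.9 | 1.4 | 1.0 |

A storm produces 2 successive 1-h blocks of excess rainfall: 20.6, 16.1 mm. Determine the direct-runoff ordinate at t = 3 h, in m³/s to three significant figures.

Q ≈ 5.94 m³/s

By discrete convolution, Q_j = Σ (P_i / 10 mm) · U_{j−i}.
At t = 3 h (j=3): Q = (20.6/10)·1.4 + (16.1/10)·1.9 = 5.94 m³/s.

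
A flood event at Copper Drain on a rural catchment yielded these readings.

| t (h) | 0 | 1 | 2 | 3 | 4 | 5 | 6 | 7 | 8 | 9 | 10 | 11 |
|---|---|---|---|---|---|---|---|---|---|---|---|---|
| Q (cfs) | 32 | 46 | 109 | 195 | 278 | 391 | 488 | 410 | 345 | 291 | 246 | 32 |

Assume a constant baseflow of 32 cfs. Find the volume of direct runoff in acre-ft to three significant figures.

V ≈ 205 acre-ft

Direct-runoff ordinates (Q − Q_b): 0.0, 14.0, 77.0, 163.0, 246.0, 359.0, 456.0, 378.0, 313.0, 259.0, 214.0, 0.0 cfs.
ΣQ_DR = 2479 cfs.
With Δt = 1 h = 3600 s, V = ΣQ_DR · Δt = 2479 × 3600 = 8.92 × 10^6 ft³ = 205 acre-ft.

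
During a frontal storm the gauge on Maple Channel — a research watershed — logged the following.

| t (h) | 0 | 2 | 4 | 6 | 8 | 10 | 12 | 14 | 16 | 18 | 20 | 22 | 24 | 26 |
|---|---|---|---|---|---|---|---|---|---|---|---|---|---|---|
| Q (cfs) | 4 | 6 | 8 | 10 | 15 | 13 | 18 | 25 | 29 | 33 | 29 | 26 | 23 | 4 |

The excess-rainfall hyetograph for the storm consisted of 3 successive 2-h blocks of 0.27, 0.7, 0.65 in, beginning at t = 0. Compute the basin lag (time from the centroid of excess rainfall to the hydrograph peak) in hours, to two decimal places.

t_L ≈ 14.53 h

Centroid of excess rainfall: t_c = Σ P_i·t̄_i / ΣP_i = 3.4691 h (block centres at 1, 3, 5 h).
Hydrograph peak occurs at t = 18 h, so basin lag t_L = 18 − 3.4691 = 14.53 h.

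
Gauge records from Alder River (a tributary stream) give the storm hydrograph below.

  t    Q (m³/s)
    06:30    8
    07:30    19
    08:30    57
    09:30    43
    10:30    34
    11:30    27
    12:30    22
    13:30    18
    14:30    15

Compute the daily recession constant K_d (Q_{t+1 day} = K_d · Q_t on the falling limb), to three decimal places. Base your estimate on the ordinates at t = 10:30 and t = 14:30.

K_d ≈ 0.007

Between t = 10:30 and t = 14:30 the flow falls from 34 to 15 m³/s over 4×1 h = 4 h.
Per-interval ratio K = (15/34)^(1/4) = 0.8150; K_d = K^(24/1) = 0.007.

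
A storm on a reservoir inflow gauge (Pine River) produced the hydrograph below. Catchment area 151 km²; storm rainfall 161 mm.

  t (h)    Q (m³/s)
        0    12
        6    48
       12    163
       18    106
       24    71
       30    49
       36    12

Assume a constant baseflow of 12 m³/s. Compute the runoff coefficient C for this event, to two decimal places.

C ≈ 0.33

ΣQ_DR = 377.0 m³/s; V = ΣQ_DR·Δt = 8.143 × 10^6 m³.
Runoff depth d = V / A = 53.93 mm.
C = d / P = 53.93 / 161 = 0.33.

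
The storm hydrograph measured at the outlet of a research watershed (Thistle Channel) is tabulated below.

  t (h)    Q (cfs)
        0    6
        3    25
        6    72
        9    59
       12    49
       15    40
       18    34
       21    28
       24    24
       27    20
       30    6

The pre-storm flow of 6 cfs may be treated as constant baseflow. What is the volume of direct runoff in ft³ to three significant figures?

V ≈ 3.21 × 10^6 ft³

Direct-runoff ordinates (Q − Q_b): 0.0, 19.0, 66.0, 53.0, 43.0, 34.0, 28.0, 22.0, 18.0, 14.0, 0.0 cfs.
ΣQ_DR = 297.0 cfs.
With Δt = 3 h = 10800 s, V = ΣQ_DR · Δt = 297.0 × 10800 = 3.21 × 10^6 ft³.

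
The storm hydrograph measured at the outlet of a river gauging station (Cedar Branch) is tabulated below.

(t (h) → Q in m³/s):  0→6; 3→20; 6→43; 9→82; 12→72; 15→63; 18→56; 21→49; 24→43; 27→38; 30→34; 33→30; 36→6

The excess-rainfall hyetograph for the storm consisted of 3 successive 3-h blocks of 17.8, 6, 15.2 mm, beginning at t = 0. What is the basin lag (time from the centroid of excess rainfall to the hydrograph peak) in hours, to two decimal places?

Centroid of excess rainfall: t_c = Σ P_i·t̄_i / ΣP_i = 4.3000 h (block centres at 1.5, 4.5, 7.5 h).
Hydrograph peak occurs at t = 9 h, so basin lag t_L = 9 − 4.3000 = 4.70 h.

t_L ≈ 4.70 h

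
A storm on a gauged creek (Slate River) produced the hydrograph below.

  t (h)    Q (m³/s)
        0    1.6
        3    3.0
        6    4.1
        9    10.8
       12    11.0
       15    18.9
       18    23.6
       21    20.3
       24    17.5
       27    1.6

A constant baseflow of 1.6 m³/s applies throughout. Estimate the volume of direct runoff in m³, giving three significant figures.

V ≈ 1.04 × 10^6 m³

Direct-runoff ordinates (Q − Q_b): 0.0, 1.4, 2.5, 9.2, 9.4, 17.3, 22.0, 18.7, 15.9, 0.0 m³/s.
ΣQ_DR = 96.40 m³/s.
With Δt = 3 h = 10800 s, V = ΣQ_DR · Δt = 96.40 × 10800 = 1.04 × 10^6 m³.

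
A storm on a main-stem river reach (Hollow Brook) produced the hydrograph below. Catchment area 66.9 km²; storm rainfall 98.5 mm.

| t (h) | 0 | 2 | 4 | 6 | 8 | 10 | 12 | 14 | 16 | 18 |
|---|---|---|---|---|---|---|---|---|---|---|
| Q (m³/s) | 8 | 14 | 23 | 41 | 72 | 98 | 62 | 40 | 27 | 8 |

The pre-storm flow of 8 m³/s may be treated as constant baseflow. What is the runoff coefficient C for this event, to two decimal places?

ΣQ_DR = 313.0 m³/s; V = ΣQ_DR·Δt = 2.254 × 10^6 m³.
Runoff depth d = V / A = 33.69 mm.
C = d / P = 33.69 / 98.5 = 0.34.

C ≈ 0.34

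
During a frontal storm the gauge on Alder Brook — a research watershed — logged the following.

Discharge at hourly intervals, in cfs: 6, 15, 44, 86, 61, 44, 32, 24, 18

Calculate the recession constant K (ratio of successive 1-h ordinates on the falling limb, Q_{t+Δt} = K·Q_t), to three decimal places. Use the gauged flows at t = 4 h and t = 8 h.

K ≈ 0.737

Using the recession-limb readings at t = 4 h and t = 8 h: Q falls from 61 to 18 cfs over 4 intervals.
K = (Q₂/Q₁)^(1/4) = (18/61)^(1/4) = 0.737.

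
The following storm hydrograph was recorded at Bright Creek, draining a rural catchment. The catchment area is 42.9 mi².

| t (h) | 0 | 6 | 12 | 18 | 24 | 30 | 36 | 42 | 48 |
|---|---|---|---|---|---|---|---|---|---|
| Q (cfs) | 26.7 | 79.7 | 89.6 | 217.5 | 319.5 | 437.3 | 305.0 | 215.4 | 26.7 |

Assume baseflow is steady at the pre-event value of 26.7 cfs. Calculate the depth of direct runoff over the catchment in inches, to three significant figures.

Direct runoff: 0.0, 53.0, 62.9, 190.8, 292.8, 410.6, 278.3, 188.7, 0.0 cfs; ΣQ_DR = 1477 cfs.
V = ΣQ_DR · Δt = 1477 × 21600 s = 3.191 × 10^7 ft³.
Over A = 42.9 mi², depth = V / A = 0.320 in.

d ≈ 0.320 in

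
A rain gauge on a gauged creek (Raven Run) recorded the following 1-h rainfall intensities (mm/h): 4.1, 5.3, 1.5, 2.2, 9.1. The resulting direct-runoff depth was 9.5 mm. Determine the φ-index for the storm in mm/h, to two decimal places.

φ ≈ 3.00 mm/h

Only the 3 blocks with intensity above φ contribute runoff: 4.1, 5.3, 9.1 mm/h.
Σ(I−φ)·Δt = d  ⇒  (4.1+5.3+9.1 − 3φ)·1 = 9.5
φ = (18.50 − 9.5/1) / 3 = 3.00 mm/h.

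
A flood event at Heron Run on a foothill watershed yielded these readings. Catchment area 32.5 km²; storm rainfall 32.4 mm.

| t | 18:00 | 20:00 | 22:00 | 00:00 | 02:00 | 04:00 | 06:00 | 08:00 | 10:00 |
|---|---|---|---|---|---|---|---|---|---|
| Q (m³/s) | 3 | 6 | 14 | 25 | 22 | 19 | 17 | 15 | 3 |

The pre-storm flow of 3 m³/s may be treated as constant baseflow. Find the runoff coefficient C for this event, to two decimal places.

ΣQ_DR = 97.00 m³/s; V = ΣQ_DR·Δt = 6.984 × 10^5 m³.
Runoff depth d = V / A = 21.49 mm.
C = d / P = 21.49 / 32.4 = 0.66.

C ≈ 0.66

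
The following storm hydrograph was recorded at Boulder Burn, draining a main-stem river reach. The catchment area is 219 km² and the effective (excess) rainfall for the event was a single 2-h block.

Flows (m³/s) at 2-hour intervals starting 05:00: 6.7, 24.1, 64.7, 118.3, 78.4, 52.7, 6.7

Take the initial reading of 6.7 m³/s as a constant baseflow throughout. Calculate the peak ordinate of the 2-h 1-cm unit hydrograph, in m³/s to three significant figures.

Direct runoff: 0.0, 17.4, 58.0, 111.6, 71.7, 46.0, 0.0 m³/s; ΣQ_DR = 304.7 m³/s, peak = 111.6 m³/s.
Runoff depth d = ΣQ_DR·Δt / A = 304.7 × 7200 / (219 km²) = 10.02 mm.
The 1-cm UH is the DRH scaled by (10 mm)/d, so U_p = 111.6 × 10/10.02 = 111 m³/s.

U_p ≈ 111 m³/s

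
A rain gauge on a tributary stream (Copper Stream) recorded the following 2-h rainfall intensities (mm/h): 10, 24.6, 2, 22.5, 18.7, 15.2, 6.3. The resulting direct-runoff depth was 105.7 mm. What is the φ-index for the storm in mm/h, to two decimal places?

Only the 5 blocks with intensity above φ contribute runoff: 10, 24.6, 22.5, 18.7, 15.2 mm/h.
Σ(I−φ)·Δt = d  ⇒  (10+24.6+22.5+18.7+15.2 − 5φ)·2 = 105.7
φ = (91.00 − 105.7/2) / 5 = 7.63 mm/h.

φ ≈ 7.63 mm/h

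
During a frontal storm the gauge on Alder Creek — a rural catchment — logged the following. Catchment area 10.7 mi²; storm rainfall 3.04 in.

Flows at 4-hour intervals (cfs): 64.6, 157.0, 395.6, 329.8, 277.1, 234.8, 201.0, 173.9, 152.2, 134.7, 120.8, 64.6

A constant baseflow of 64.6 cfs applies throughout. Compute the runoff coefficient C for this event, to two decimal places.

C ≈ 0.29

ΣQ_DR = 1531 cfs; V = ΣQ_DR·Δt = 2.204 × 10^7 ft³.
Runoff depth d = V / A = 0.8868 in.
C = d / P = 0.8868 / 3.04 = 0.29.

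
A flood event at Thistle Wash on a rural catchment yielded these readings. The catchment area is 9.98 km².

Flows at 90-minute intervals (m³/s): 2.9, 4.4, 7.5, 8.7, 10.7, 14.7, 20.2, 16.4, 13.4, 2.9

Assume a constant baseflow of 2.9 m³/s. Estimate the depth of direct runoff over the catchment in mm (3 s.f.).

Direct runoff: 0.0, 1.5, 4.6, 5.8, 7.8, 11.8, 17.3, 13.5, 10.5, 0.0 m³/s; ΣQ_DR = 72.80 m³/s.
V = ΣQ_DR · Δt = 72.80 × 5400 s = 3.931 × 10^5 m³.
Over A = 9.98 km², depth = V / A = 39.4 mm.

d ≈ 39.4 mm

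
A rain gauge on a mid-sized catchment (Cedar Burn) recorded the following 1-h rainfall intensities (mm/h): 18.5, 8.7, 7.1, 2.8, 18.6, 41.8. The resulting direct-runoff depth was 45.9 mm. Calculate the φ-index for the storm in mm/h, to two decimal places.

Only the 3 blocks with intensity above φ contribute runoff: 18.5, 18.6, 41.8 mm/h.
Σ(I−φ)·Δt = d  ⇒  (18.5+18.6+41.8 − 3φ)·1 = 45.9
φ = (78.90 − 45.9/1) / 3 = 11.00 mm/h.

φ ≈ 11.00 mm/h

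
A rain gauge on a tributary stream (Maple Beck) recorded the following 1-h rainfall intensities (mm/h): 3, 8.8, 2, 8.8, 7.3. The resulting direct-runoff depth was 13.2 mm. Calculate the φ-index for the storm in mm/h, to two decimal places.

φ ≈ 3.90 mm/h

Only the 3 blocks with intensity above φ contribute runoff: 8.8, 8.8, 7.3 mm/h.
Σ(I−φ)·Δt = d  ⇒  (8.8+8.8+7.3 − 3φ)·1 = 13.2
φ = (24.90 − 13.2/1) / 3 = 3.90 mm/h.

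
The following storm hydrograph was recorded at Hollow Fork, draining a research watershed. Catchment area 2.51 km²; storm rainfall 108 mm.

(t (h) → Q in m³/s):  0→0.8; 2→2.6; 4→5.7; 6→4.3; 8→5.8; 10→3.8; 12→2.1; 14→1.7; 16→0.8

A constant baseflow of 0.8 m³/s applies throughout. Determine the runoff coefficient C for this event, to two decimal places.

C ≈ 0.54

ΣQ_DR = 20.40 m³/s; V = ΣQ_DR·Δt = 1.469 × 10^5 m³.
Runoff depth d = V / A = 58.52 mm.
C = d / P = 58.52 / 108 = 0.54.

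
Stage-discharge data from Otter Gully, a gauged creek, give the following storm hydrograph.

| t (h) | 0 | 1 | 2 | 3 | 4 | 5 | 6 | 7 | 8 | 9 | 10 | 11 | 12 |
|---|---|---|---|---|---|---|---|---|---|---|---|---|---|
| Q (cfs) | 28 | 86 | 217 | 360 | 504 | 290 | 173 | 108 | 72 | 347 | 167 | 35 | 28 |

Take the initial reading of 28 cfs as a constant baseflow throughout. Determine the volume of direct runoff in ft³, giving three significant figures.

V ≈ 7.38 × 10^6 ft³

Direct-runoff ordinates (Q − Q_b): 0.0, 58.0, 189.0, 332.0, 476.0, 262.0, 145.0, 80.0, 44.0, 319.0, 139.0, 7.0, 0.0 cfs.
ΣQ_DR = 2051 cfs.
With Δt = 1 h = 3600 s, V = ΣQ_DR · Δt = 2051 × 3600 = 7.38 × 10^6 ft³.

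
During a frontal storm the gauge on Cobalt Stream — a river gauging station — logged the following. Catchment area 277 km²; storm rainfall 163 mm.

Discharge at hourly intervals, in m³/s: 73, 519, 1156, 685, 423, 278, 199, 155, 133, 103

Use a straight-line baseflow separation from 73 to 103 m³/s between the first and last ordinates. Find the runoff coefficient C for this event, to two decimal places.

C ≈ 0.23

ΣQ_DR = 2844 m³/s; V = ΣQ_DR·Δt = 1.024 × 10^7 m³.
Runoff depth d = V / A = 36.96 mm.
C = d / P = 36.96 / 163 = 0.23.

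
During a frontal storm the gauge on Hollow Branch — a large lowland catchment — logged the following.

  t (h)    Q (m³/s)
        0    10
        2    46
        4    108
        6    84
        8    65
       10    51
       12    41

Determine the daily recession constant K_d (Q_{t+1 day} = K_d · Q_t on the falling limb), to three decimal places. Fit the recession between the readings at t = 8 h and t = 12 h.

Between t = 8 h and t = 12 h the flow falls from 65 to 41 m³/s over 2×2 h = 4 h.
Per-interval ratio K = (41/65)^(1/2) = 0.7942; K_d = K^(24/2) = 0.063.

K_d ≈ 0.063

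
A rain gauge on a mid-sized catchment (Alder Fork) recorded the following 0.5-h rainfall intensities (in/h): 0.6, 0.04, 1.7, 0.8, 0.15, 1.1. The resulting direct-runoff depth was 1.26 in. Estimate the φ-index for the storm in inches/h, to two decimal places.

Only the 4 blocks with intensity above φ contribute runoff: 0.6, 1.7, 0.8, 1.1 in/h.
Σ(I−φ)·Δt = d  ⇒  (0.6+1.7+0.8+1.1 − 4φ)·0.5 = 1.26
φ = (4.200 − 1.26/0.5) / 4 = 0.42 in/h.

φ ≈ 0.42 in/h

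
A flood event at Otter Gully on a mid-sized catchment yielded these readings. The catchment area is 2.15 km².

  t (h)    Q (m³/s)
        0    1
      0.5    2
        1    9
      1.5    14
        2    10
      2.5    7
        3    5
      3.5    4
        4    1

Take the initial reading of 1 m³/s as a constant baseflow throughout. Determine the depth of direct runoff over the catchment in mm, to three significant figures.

Direct runoff: 0.0, 1.0, 8.0, 13.0, 9.0, 6.0, 4.0, 3.0, 0.0 m³/s; ΣQ_DR = 44.00 m³/s.
V = ΣQ_DR · Δt = 44.00 × 1800 s = 79200 m³.
Over A = 2.15 km², depth = V / A = 36.8 mm.

d ≈ 36.8 mm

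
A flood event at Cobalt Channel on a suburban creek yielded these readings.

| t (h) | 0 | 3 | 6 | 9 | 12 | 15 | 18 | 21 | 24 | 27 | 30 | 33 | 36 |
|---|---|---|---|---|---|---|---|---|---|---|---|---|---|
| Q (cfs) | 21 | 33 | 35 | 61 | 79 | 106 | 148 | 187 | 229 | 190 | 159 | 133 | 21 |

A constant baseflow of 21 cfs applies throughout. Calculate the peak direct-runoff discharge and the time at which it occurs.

Q_p = 208.0 cfs at t = 24 h

Subtracting baseflow gives direct-runoff ordinates: 0.0, 12.0, 14.0, 40.0, 58.0, 85.0, 127.0, 166.0, 208.0, 169.0, 138.0, 112.0, 0.0 cfs.
The maximum is 208.0 cfs, occurring at the reading for t = 24 h.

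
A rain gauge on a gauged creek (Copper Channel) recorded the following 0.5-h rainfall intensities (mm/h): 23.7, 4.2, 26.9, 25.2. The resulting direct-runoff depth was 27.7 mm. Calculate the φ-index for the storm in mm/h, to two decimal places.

Only the 3 blocks with intensity above φ contribute runoff: 23.7, 26.9, 25.2 mm/h.
Σ(I−φ)·Δt = d  ⇒  (23.7+26.9+25.2 − 3φ)·0.5 = 27.7
φ = (75.80 − 27.7/0.5) / 3 = 6.80 mm/h.

φ ≈ 6.80 mm/h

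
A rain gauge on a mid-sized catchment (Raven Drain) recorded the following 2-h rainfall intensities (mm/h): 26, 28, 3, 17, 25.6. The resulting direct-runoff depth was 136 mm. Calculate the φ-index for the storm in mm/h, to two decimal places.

φ ≈ 7.15 mm/h

Only the 4 blocks with intensity above φ contribute runoff: 26, 28, 17, 25.6 mm/h.
Σ(I−φ)·Δt = d  ⇒  (26+28+17+25.6 − 4φ)·2 = 136
φ = (96.60 − 136/2) / 4 = 7.15 mm/h.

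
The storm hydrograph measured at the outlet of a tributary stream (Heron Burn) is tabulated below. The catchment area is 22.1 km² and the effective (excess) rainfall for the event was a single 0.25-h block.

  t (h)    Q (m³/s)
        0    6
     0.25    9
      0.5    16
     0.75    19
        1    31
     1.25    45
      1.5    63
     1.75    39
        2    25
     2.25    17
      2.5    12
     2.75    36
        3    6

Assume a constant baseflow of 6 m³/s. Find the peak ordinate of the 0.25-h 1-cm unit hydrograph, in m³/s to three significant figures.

Direct runoff: 0.0, 3.0, 10.0, 13.0, 25.0, 39.0, 57.0, 33.0, 19.0, 11.0, 6.0, 30.0, 0.0 m³/s; ΣQ_DR = 246.0 m³/s, peak = 57.0 m³/s.
Runoff depth d = ΣQ_DR·Δt / A = 246.0 × 900 / (22.1 km²) = 10.02 mm.
The 1-cm UH is the DRH scaled by (10 mm)/d, so U_p = 57.0 × 10/10.02 = 56.9 m³/s.

U_p ≈ 56.9 m³/s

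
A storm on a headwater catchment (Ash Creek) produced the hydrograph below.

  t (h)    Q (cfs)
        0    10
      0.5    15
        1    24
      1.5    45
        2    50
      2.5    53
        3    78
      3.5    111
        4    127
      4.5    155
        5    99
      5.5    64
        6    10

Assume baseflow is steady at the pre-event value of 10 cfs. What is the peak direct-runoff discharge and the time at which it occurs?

Q_p = 145.0 cfs at t = 4.5 h

Subtracting baseflow gives direct-runoff ordinates: 0.0, 5.0, 14.0, 35.0, 40.0, 43.0, 68.0, 101.0, 117.0, 145.0, 89.0, 54.0, 0.0 cfs.
The maximum is 145.0 cfs, occurring at the reading for t = 4.5 h.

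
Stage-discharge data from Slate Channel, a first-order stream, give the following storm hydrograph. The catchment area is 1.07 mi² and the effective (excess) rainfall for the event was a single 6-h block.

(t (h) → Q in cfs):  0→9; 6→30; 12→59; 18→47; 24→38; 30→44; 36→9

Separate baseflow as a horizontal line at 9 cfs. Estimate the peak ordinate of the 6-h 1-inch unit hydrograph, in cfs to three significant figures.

Direct runoff: 0.0, 21.0, 50.0, 38.0, 29.0, 35.0, 0.0 cfs; ΣQ_DR = 173.0 cfs, peak = 50.0 cfs.
Runoff depth d = ΣQ_DR·Δt / A = 173.0 × 21600 / (1.07 mi²) = 1.503 in.
The 1-inch UH is the DRH scaled by (1 in)/d, so U_p = 50.0 × 1/1.503 = 33.3 cfs.

U_p ≈ 33.3 cfs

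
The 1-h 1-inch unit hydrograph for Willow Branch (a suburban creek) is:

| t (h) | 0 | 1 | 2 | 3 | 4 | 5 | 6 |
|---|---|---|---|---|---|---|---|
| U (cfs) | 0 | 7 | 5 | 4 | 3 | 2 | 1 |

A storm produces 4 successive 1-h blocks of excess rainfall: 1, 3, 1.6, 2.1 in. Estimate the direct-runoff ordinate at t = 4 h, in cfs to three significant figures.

By discrete convolution, Q_j = Σ (P_i / 1 in) · U_{j−i}.
At t = 4 h (j=4): Q = (1/1)·3 + (3/1)·4 + (1.6/1)·5 + (2.1/1)·7 = 37.7 cfs.

Q ≈ 37.7 cfs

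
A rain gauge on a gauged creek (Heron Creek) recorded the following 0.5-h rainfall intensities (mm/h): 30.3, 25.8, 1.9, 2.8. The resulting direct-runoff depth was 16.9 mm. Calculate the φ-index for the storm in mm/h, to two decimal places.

Only the 2 blocks with intensity above φ contribute runoff: 30.3, 25.8 mm/h.
Σ(I−φ)·Δt = d  ⇒  (30.3+25.8 − 2φ)·0.5 = 16.9
φ = (56.10 − 16.9/0.5) / 2 = 11.15 mm/h.

φ ≈ 11.15 mm/h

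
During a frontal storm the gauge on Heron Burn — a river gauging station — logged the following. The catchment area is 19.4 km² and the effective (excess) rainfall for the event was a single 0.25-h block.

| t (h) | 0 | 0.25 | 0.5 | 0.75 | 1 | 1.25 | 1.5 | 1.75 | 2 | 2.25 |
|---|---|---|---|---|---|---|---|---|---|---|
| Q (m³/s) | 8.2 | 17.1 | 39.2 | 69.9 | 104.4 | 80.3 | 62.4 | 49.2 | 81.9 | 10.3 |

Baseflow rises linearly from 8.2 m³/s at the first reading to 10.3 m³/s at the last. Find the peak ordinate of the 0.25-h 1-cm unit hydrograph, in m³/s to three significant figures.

Direct runoff: 0.00, 8.67, 30.53, 61.00, 95.27, 70.93, 52.80, 39.37, 71.83, 0.00 m³/s; ΣQ_DR = 430.4 m³/s, peak = 95.27 m³/s.
Runoff depth d = ΣQ_DR·Δt / A = 430.4 × 900 / (19.4 km²) = 19.97 mm.
The 1-cm UH is the DRH scaled by (10 mm)/d, so U_p = 95.27 × 10/19.97 = 47.7 m³/s.

U_p ≈ 47.7 m³/s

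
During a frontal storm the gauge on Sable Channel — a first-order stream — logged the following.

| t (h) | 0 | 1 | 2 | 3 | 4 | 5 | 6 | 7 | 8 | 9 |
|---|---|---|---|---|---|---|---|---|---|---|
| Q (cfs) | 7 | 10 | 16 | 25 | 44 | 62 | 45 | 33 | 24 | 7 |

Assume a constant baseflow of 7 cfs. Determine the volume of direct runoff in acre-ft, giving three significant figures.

V ≈ 16.8 acre-ft

Direct-runoff ordinates (Q − Q_b): 0.0, 3.0, 9.0, 18.0, 37.0, 55.0, 38.0, 26.0, 17.0, 0.0 cfs.
ΣQ_DR = 203.0 cfs.
With Δt = 1 h = 3600 s, V = ΣQ_DR · Δt = 203.0 × 3600 = 7.31 × 10^5 ft³ = 16.8 acre-ft.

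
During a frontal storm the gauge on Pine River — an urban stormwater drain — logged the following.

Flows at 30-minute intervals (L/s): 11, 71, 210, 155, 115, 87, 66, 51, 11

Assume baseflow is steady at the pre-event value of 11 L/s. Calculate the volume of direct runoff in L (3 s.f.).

V ≈ 1.22 × 10^6 L

Direct-runoff ordinates (Q − Q_b): 0.0, 60.0, 199.0, 144.0, 104.0, 76.0, 55.0, 40.0, 0.0 L/s.
ΣQ_DR = 678.0 L/s.
With Δt = 0.5 h = 1800 s, V = ΣQ_DR · Δt = 678.0 × 1800 = 1.22 × 10^6 L.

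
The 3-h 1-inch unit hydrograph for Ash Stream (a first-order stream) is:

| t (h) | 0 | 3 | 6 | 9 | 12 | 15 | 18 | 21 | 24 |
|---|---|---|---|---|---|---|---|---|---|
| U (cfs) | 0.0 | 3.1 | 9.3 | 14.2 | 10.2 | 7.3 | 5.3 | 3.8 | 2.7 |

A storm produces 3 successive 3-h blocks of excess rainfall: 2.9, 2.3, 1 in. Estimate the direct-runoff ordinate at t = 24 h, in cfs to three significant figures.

Q ≈ 21.9 cfs

By discrete convolution, Q_j = Σ (P_i / 1 in) · U_{j−i}.
At t = 24 h (j=8): Q = (2.9/1)·2.7 + (2.3/1)·3.8 + (1/1)·5.3 = 21.9 cfs.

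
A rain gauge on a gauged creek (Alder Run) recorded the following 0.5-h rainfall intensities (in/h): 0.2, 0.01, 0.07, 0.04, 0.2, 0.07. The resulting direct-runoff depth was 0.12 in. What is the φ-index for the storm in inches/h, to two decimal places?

φ ≈ 0.08 in/h

Only the 2 blocks with intensity above φ contribute runoff: 0.2, 0.2 in/h.
Σ(I−φ)·Δt = d  ⇒  (0.2+0.2 − 2φ)·0.5 = 0.12
φ = (0.4000 − 0.12/0.5) / 2 = 0.08 in/h.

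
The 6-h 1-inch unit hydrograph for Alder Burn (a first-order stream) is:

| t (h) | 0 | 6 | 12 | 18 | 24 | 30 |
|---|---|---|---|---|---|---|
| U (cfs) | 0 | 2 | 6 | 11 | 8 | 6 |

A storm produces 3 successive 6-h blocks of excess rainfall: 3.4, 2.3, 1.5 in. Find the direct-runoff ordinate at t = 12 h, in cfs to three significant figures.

Q ≈ 25.0 cfs

By discrete convolution, Q_j = Σ (P_i / 1 in) · U_{j−i}.
At t = 12 h (j=2): Q = (3.4/1)·6 + (2.3/1)·2 + (1.5/1)·0 = 25.0 cfs.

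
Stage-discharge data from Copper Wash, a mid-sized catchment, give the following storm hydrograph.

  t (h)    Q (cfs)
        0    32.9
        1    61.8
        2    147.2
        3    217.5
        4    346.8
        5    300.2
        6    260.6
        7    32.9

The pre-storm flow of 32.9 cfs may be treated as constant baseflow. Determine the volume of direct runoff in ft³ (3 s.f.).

Direct-runoff ordinates (Q − Q_b): 0.0, 28.9, 114.3, 184.6, 313.9, 267.3, 227.7, 0.0 cfs.
ΣQ_DR = 1137 cfs.
With Δt = 1 h = 3600 s, V = ΣQ_DR · Δt = 1137 × 3600 = 4.09 × 10^6 ft³.

V ≈ 4.09 × 10^6 ft³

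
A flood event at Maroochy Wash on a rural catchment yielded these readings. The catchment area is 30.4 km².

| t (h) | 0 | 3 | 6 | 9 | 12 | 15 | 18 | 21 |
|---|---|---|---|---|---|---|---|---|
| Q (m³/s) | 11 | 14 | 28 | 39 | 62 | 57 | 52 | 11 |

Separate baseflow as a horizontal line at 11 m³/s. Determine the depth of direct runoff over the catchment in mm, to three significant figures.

Direct runoff: 0.0, 3.0, 17.0, 28.0, 51.0, 46.0, 41.0, 0.0 m³/s; ΣQ_DR = 186.0 m³/s.
V = ΣQ_DR · Δt = 186.0 × 10800 s = 2.009 × 10^6 m³.
Over A = 30.4 km², depth = V / A = 66.1 mm.

d ≈ 66.1 mm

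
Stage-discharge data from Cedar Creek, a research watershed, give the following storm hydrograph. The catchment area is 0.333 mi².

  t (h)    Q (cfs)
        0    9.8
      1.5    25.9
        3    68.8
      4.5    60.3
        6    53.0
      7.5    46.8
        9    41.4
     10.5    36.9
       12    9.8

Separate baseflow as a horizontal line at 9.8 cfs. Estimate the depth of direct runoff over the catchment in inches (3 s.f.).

Direct runoff: 0.0, 16.1, 59.0, 50.5, 43.2, 37.0, 31.6, 27.1, 0.0 cfs; ΣQ_DR = 264.5 cfs.
V = ΣQ_DR · Δt = 264.5 × 5400 s = 1.428 × 10^6 ft³.
Over A = 0.333 mi², depth = V / A = 1.85 in.

d ≈ 1.85 in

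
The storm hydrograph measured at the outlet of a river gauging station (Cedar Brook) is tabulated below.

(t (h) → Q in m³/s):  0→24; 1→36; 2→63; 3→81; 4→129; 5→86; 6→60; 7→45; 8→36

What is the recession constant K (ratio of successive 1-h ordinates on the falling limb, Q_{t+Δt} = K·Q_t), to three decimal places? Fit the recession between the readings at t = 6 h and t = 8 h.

K ≈ 0.775

Using the recession-limb readings at t = 6 h and t = 8 h: Q falls from 60 to 36 m³/s over 2 intervals.
K = (Q₂/Q₁)^(1/2) = (36/60)^(1/2) = 0.775.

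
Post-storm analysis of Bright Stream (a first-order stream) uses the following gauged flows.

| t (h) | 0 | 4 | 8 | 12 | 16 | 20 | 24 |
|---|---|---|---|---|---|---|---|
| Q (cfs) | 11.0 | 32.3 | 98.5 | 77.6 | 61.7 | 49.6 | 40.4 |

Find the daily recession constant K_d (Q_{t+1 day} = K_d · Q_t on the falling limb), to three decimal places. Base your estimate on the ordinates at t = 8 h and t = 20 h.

K_d ≈ 0.254

Between t = 8 h and t = 20 h the flow falls from 98.5 to 49.6 cfs over 3×4 h = 12 h.
Per-interval ratio K = (49.6/98.5)^(1/3) = 0.7956; K_d = K^(24/4) = 0.254.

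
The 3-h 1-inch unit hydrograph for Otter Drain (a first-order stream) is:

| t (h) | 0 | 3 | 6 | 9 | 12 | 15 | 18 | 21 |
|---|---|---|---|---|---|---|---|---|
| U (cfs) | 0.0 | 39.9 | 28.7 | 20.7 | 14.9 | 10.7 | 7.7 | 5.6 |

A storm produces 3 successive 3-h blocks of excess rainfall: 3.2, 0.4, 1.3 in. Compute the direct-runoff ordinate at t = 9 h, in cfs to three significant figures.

Q ≈ 130 cfs

By discrete convolution, Q_j = Σ (P_i / 1 in) · U_{j−i}.
At t = 9 h (j=3): Q = (3.2/1)·20.7 + (0.4/1)·28.7 + (1.3/1)·39.9 = 130 cfs.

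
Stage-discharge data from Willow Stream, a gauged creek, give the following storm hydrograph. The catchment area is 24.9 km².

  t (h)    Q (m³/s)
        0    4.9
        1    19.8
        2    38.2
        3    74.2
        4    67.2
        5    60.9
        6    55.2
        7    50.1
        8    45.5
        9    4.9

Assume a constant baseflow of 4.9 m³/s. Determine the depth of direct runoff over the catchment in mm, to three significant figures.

d ≈ 53.8 mm

Direct runoff: 0.0, 14.9, 33.3, 69.3, 62.3, 56.0, 50.3, 45.2, 40.6, 0.0 m³/s; ΣQ_DR = 371.9 m³/s.
V = ΣQ_DR · Δt = 371.9 × 3600 s = 1.339 × 10^6 m³.
Over A = 24.9 km², depth = V / A = 53.8 mm.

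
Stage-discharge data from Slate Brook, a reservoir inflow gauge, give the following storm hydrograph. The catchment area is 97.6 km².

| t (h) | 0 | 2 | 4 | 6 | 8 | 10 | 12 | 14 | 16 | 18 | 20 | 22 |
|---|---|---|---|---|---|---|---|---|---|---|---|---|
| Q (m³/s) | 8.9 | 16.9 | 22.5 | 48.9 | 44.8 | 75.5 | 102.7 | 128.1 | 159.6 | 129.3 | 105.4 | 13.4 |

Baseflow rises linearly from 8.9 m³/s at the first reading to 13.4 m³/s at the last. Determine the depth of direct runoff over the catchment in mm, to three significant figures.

d ≈ 53.3 mm

Direct runoff: 0.00, 7.59, 12.78, 38.77, 34.26, 64.55, 91.35, 116.34, 147.43, 116.72, 92.41, 0.00 m³/s; ΣQ_DR = 722.2 m³/s.
V = ΣQ_DR · Δt = 722.2 × 7200 s = 5.200 × 10^6 m³.
Over A = 97.6 km², depth = V / A = 53.3 mm.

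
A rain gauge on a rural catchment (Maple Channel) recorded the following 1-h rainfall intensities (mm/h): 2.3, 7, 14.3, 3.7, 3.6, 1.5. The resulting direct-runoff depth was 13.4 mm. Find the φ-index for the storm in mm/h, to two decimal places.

φ ≈ 3.95 mm/h

Only the 2 blocks with intensity above φ contribute runoff: 7, 14.3 mm/h.
Σ(I−φ)·Δt = d  ⇒  (7+14.3 − 2φ)·1 = 13.4
φ = (21.30 − 13.4/1) / 2 = 3.95 mm/h.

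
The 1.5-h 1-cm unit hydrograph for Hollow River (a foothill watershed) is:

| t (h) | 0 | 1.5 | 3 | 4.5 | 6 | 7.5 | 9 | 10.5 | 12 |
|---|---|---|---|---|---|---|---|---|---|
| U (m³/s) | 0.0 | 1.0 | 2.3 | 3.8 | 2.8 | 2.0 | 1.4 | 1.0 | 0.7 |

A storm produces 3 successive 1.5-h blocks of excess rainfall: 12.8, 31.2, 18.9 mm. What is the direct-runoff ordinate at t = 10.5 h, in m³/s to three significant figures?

Q ≈ 9.43 m³/s

By discrete convolution, Q_j = Σ (P_i / 10 mm) · U_{j−i}.
At t = 10.5 h (j=7): Q = (12.8/10)·1.0 + (31.2/10)·1.4 + (18.9/10)·2.0 = 9.43 m³/s.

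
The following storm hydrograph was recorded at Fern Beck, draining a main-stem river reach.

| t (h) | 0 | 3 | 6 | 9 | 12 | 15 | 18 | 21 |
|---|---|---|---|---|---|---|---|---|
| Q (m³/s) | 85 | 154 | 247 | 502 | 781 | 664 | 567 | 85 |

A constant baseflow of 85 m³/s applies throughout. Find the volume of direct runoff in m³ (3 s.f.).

Direct-runoff ordinates (Q − Q_b): 0.0, 69.0, 162.0, 417.0, 696.0, 579.0, 482.0, 0.0 m³/s.
ΣQ_DR = 2405 m³/s.
With Δt = 3 h = 10800 s, V = ΣQ_DR · Δt = 2405 × 10800 = 2.60 × 10^7 m³.

V ≈ 2.60 × 10^7 m³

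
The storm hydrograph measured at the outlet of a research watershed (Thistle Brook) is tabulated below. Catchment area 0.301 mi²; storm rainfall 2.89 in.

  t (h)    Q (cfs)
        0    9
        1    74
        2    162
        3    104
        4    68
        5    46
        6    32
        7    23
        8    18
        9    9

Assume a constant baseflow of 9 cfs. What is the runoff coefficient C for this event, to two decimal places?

C ≈ 0.81

ΣQ_DR = 455.0 cfs; V = ΣQ_DR·Δt = 1.638 × 10^6 ft³.
Runoff depth d = V / A = 2.342 in.
C = d / P = 2.342 / 2.89 = 0.81.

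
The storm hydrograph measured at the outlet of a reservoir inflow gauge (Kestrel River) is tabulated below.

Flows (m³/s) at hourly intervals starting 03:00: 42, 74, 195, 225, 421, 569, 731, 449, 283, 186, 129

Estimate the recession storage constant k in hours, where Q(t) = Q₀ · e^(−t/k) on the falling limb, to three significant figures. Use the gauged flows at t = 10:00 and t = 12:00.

On the falling limb, Q drops from 449 to 186 m³/s between t = 10:00 and t = 12:00 (Δt = 2 h).
k = −Δt / ln(Q₂/Q₁) = −2 / ln(186/449) = 2.27 h.

k ≈ 2.27 h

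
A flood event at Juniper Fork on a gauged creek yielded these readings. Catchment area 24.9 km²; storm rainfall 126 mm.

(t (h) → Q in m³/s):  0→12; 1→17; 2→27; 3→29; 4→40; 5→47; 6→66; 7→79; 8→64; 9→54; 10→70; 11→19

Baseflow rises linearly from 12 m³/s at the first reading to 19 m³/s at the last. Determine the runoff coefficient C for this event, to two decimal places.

ΣQ_DR = 338.0 m³/s; V = ΣQ_DR·Δt = 1.217 × 10^6 m³.
Runoff depth d = V / A = 48.87 mm.
C = d / P = 48.87 / 126 = 0.39.

C ≈ 0.39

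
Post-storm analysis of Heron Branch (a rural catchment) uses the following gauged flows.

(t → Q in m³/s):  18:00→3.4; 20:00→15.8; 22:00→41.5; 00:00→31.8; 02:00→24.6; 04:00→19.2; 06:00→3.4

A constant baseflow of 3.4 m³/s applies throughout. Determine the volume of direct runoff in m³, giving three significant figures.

Direct-runoff ordinates (Q − Q_b): 0.0, 12.4, 38.1, 28.4, 21.2, 15.8, 0.0 m³/s.
ΣQ_DR = 115.9 m³/s.
With Δt = 2 h = 7200 s, V = ΣQ_DR · Δt = 115.9 × 7200 = 8.34 × 10^5 m³.

V ≈ 8.34 × 10^5 m³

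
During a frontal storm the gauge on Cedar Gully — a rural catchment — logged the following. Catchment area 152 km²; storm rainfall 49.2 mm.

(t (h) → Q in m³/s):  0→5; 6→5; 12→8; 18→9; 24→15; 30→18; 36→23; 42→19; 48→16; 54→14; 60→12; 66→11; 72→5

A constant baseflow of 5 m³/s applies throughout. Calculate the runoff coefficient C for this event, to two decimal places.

ΣQ_DR = 95.00 m³/s; V = ΣQ_DR·Δt = 2.052 × 10^6 m³.
Runoff depth d = V / A = 13.50 mm.
C = d / P = 13.50 / 49.2 = 0.27.

C ≈ 0.27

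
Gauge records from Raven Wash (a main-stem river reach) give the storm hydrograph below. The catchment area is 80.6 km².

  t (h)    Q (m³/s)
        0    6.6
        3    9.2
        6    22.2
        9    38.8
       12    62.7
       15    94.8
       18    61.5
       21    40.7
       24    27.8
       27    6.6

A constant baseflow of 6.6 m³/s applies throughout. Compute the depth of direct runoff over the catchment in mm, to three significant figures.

Direct runoff: 0.0, 2.6, 15.6, 32.2, 56.1, 88.2, 54.9, 34.1, 21.2, 0.0 m³/s; ΣQ_DR = 304.9 m³/s.
V = ΣQ_DR · Δt = 304.9 × 10800 s = 3.293 × 10^6 m³.
Over A = 80.6 km², depth = V / A = 40.9 mm.

d ≈ 40.9 mm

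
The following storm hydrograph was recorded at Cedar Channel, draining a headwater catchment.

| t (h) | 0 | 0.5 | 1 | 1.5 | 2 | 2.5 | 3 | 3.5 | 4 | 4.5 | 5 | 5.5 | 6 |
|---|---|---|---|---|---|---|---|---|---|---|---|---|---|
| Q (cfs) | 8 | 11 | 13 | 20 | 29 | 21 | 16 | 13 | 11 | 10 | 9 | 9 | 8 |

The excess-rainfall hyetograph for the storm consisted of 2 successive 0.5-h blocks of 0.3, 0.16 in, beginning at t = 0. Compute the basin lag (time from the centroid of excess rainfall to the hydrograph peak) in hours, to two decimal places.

t_L ≈ 1.58 h

Centroid of excess rainfall: t_c = Σ P_i·t̄_i / ΣP_i = 0.4239 h (block centres at 0.25, 0.75 h).
Hydrograph peak occurs at t = 2 h, so basin lag t_L = 2 − 0.4239 = 1.58 h.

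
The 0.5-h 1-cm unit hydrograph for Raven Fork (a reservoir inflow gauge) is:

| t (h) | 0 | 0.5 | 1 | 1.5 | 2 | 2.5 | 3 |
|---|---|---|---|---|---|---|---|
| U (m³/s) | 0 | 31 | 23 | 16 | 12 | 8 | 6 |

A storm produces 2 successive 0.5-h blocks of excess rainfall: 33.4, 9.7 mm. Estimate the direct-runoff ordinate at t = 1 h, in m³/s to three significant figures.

Q ≈ 107 m³/s

By discrete convolution, Q_j = Σ (P_i / 10 mm) · U_{j−i}.
At t = 1 h (j=2): Q = (33.4/10)·23 + (9.7/10)·31 = 107 m³/s.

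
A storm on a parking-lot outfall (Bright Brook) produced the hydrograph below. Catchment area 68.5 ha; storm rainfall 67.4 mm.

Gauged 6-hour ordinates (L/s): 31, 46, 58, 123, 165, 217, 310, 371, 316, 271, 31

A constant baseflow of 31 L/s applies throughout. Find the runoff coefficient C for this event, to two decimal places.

C ≈ 0.75

ΣQ_DR = 1598 L/s; V = ΣQ_DR·Δt = 3.452 × 10^7 L.
Runoff depth d = V / A = 50.39 mm.
C = d / P = 50.39 / 67.4 = 0.75.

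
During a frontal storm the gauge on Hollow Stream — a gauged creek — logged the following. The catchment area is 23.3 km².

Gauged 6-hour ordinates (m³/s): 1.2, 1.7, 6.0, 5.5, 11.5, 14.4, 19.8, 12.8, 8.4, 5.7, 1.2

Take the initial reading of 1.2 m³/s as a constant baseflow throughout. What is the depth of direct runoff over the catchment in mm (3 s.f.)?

d ≈ 69.5 mm

Direct runoff: 0.0, 0.5, 4.8, 4.3, 10.3, 13.2, 18.6, 11.6, 7.2, 4.5, 0.0 m³/s; ΣQ_DR = 75.00 m³/s.
V = ΣQ_DR · Δt = 75.00 × 21600 s = 1.620 × 10^6 m³.
Over A = 23.3 km², depth = V / A = 69.5 mm.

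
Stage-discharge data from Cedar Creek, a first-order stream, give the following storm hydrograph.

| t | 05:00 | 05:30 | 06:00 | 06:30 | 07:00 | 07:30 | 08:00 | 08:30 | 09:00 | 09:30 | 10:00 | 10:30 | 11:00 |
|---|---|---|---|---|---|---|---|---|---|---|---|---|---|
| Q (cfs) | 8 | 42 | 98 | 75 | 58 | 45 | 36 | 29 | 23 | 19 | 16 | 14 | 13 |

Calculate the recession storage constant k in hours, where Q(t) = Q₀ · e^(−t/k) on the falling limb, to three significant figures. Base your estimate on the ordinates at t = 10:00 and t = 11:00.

On the falling limb, Q drops from 16 to 13 cfs between t = 10:00 and t = 11:00 (Δt = 1 h).
k = −Δt / ln(Q₂/Q₁) = −1 / ln(13/16) = 4.82 h.

k ≈ 4.82 h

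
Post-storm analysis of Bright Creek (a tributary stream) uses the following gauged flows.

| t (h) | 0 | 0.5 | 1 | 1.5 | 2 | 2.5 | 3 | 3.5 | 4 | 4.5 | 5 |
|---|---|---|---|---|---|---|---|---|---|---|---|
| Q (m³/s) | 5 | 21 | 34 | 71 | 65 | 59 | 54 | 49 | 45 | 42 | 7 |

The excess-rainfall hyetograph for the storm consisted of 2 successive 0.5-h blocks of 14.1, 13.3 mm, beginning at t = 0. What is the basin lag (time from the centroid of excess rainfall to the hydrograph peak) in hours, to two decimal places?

Centroid of excess rainfall: t_c = Σ P_i·t̄_i / ΣP_i = 0.4927 h (block centres at 0.25, 0.75 h).
Hydrograph peak occurs at t = 1.5 h, so basin lag t_L = 1.5 − 0.4927 = 1.01 h.

t_L ≈ 1.01 h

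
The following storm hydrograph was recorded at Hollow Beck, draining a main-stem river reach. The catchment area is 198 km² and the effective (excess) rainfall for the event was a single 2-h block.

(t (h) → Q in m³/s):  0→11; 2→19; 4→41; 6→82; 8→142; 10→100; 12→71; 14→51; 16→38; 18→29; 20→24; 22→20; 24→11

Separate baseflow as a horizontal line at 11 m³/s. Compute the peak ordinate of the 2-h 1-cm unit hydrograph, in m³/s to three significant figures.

U_p ≈ 72.6 m³/s

Direct runoff: 0.0, 8.0, 30.0, 71.0, 131.0, 89.0, 60.0, 40.0, 27.0, 18.0, 13.0, 9.0, 0.0 m³/s; ΣQ_DR = 496.0 m³/s, peak = 131.0 m³/s.
Runoff depth d = ΣQ_DR·Δt / A = 496.0 × 7200 / (198 km²) = 18.04 mm.
The 1-cm UH is the DRH scaled by (10 mm)/d, so U_p = 131.0 × 10/18.04 = 72.6 m³/s.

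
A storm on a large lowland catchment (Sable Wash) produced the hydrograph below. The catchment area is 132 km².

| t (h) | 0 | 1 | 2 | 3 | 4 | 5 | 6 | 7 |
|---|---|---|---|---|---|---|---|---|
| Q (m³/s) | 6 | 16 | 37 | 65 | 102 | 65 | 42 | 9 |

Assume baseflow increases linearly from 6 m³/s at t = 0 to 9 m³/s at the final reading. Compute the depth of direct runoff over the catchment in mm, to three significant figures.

Direct runoff: 0.00, 9.57, 30.14, 57.71, 94.29, 56.86, 33.43, 0.00 m³/s; ΣQ_DR = 282.0 m³/s.
V = ΣQ_DR · Δt = 282.0 × 3600 s = 1.015 × 10^6 m³.
Over A = 132 km², depth = V / A = 7.69 mm.

d ≈ 7.69 mm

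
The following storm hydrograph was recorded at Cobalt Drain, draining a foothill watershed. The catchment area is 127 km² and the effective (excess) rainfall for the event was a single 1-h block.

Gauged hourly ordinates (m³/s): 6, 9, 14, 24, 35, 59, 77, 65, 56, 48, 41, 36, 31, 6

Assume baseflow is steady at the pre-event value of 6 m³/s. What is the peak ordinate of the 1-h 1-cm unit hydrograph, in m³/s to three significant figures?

Direct runoff: 0.0, 3.0, 8.0, 18.0, 29.0, 53.0, 71.0, 59.0, 50.0, 42.0, 35.0, 30.0, 25.0, 0.0 m³/s; ΣQ_DR = 423.0 m³/s, peak = 71.0 m³/s.
Runoff depth d = ΣQ_DR·Δt / A = 423.0 × 3600 / (127 km²) = 11.99 mm.
The 1-cm UH is the DRH scaled by (10 mm)/d, so U_p = 71.0 × 10/11.99 = 59.2 m³/s.

U_p ≈ 59.2 m³/s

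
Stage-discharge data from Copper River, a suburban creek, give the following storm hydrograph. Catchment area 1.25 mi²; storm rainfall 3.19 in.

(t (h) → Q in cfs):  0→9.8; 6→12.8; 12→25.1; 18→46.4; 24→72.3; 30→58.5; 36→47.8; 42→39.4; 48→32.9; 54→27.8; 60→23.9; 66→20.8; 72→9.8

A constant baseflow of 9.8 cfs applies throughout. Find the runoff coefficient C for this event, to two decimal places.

ΣQ_DR = 299.9 cfs; V = ΣQ_DR·Δt = 6.478 × 10^6 ft³.
Runoff depth d = V / A = 2.231 in.
C = d / P = 2.231 / 3.19 = 0.70.

C ≈ 0.70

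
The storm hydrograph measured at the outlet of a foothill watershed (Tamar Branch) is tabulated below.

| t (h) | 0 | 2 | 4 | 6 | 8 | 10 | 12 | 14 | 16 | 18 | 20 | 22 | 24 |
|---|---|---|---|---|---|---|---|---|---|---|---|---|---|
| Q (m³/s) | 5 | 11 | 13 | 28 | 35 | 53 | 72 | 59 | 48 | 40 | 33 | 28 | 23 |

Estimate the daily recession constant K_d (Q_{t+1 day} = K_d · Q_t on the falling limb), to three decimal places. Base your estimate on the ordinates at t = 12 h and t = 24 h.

Between t = 12 h and t = 24 h the flow falls from 72 to 23 m³/s over 6×2 h = 12 h.
Per-interval ratio K = (23/72)^(1/6) = 0.8268; K_d = K^(24/2) = 0.102.

K_d ≈ 0.102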